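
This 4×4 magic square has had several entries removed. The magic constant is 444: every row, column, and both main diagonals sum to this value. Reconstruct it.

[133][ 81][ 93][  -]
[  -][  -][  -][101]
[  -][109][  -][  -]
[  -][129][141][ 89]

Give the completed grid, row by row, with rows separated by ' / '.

133 81 93 137 / 105 125 113 101 / 121 109 97 117 / 85 129 141 89

From row 1, 444 − (133 + 81 + 93) gives (1,4) = 137.
Row 4: 129 + 141 + 89 + ? = 444, so (4,1) = 85.
Column 2 must total 444; the given cells sum to 319, so (2,2) = 125.
Column 4 needs 444; the known cells sum to 327, so (3,4) = 117.
The remaining cell in main diagonal is (3,3) = 444 − 347 = 97.
Anti-diagonal: 137 + 109 + 85 + ? = 444, so (2,3) = 113.
Row 2 must total 444; the given cells sum to 339, so (2,1) = 105.
Using row 3: 109 + 97 + 117 + ? → (3,1) = 444 − 323 = 121.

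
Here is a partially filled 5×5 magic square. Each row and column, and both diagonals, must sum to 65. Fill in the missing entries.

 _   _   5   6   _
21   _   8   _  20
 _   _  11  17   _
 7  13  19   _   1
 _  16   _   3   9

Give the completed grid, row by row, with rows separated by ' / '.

Row 4 needs 65; the known cells sum to 40, so (4,4) = 25.
Column 3 must total 65; the given cells sum to 43, so (5,3) = 22.
From column 4, 65 − (6 + 17 + 25 + 3) gives (2,4) = 14.
The remaining cell in row 2 is (2,2) = 65 − 63 = 2.
From row 5, 65 − (16 + 22 + 3 + 9) gives (5,1) = 15.
From main diagonal, 65 − (2 + 11 + 25 + 9) gives (1,1) = 18.
The remaining cell in anti-diagonal is (1,5) = 65 − 53 = 12.
Row 1 needs 65; the known cells sum to 41, so (1,2) = 24.
Column 1: 18 + 21 + 7 + 15 + ? = 65, so (3,1) = 4.
Column 2: 24 + 2 + 13 + 16 + ? = 65, so (3,2) = 10.
Column 5 must total 65; the given cells sum to 42, so (3,5) = 23.

18 24 5 6 12 / 21 2 8 14 20 / 4 10 11 17 23 / 7 13 19 25 1 / 15 16 22 3 9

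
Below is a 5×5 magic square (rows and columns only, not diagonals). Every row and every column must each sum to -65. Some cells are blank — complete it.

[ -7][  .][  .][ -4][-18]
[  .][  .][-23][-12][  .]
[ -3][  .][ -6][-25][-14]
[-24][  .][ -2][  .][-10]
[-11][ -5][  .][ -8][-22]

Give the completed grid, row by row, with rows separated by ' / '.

-7 -21 -15 -4 -18 / -20 -9 -23 -12 -1 / -3 -17 -6 -25 -14 / -24 -13 -2 -16 -10 / -11 -5 -19 -8 -22

Row 3 must total -65; the given cells sum to -48, so (3,2) = -17.
The remaining cell in row 5 is (5,3) = -65 − (-46) = -19.
From column 1, -65 − (-7 + (-3) + (-24) + (-11)) gives (2,1) = -20.
Column 3 needs -65; the known cells sum to -50, so (1,3) = -15.
The remaining cell in column 4 is (4,4) = -65 − (-49) = -16.
Using column 5: -18 + (-14) + (-10) + (-22) + ? → (2,5) = -65 − (-64) = -1.
The remaining cell in row 1 is (1,2) = -65 − (-44) = -21.
Row 2 must total -65; the given cells sum to -56, so (2,2) = -9.
From row 4, -65 − (-24 + (-2) + (-16) + (-10)) gives (4,2) = -13.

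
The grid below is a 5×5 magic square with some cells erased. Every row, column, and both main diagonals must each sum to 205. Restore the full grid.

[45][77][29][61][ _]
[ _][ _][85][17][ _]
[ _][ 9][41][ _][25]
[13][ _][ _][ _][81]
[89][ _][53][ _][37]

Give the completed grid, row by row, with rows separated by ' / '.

Using row 1: 45 + 77 + 29 + 61 + ? → (1,5) = 205 − 212 = -7.
From column 3, 205 − (29 + 85 + 41 + 53) gives (4,3) = -3.
From column 5, 205 − (-7 + 25 + 81 + 37) gives (2,5) = 69.
Anti-diagonal needs 205; the known cells sum to 140, so (4,2) = 65.
From row 4, 205 − (13 + 65 + (-3) + 81) gives (4,4) = 49.
From main diagonal, 205 − (45 + 41 + 49 + 37) gives (2,2) = 33.
Row 2 needs 205; the known cells sum to 204, so (2,1) = 1.
Column 1: 45 + 1 + 13 + 89 + ? = 205, so (3,1) = 57.
Using column 2: 77 + 33 + 9 + 65 + ? → (5,2) = 205 − 184 = 21.
Row 3: 57 + 9 + 41 + 25 + ? = 205, so (3,4) = 73.
Row 5 must total 205; the given cells sum to 200, so (5,4) = 5.

45 77 29 61 -7 / 1 33 85 17 69 / 57 9 41 73 25 / 13 65 -3 49 81 / 89 21 53 5 37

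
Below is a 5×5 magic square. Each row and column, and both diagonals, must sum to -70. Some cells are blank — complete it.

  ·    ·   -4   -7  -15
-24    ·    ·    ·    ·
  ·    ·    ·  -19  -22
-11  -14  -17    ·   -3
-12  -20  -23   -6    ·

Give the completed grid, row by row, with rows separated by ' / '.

-18 -26 -4 -7 -15 / -24 -2 -10 -13 -21 / -5 -8 -16 -19 -22 / -11 -14 -17 -25 -3 / -12 -20 -23 -6 -9

Row 4 must total -70; the given cells sum to -45, so (4,4) = -25.
From row 5, -70 − (-12 + (-20) + (-23) + (-6)) gives (5,5) = -9.
Column 4 must total -70; the given cells sum to -57, so (2,4) = -13.
Column 5: -15 + (-22) + (-3) + (-9) + ? = -70, so (2,5) = -21.
Using anti-diagonal: -15 + (-13) + (-14) + (-12) + ? → (3,3) = -70 − (-54) = -16.
Using column 3: -4 + (-16) + (-17) + (-23) + ? → (2,3) = -70 − (-60) = -10.
Row 2 must total -70; the given cells sum to -68, so (2,2) = -2.
Main diagonal must total -70; the given cells sum to -52, so (1,1) = -18.
The remaining cell in row 1 is (1,2) = -70 − (-44) = -26.
Column 1 must total -70; the given cells sum to -65, so (3,1) = -5.
Using column 2: -26 + (-2) + (-14) + (-20) + ? → (3,2) = -70 − (-62) = -8.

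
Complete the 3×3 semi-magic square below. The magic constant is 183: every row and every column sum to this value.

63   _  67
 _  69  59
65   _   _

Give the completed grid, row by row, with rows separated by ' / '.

63 53 67 / 55 69 59 / 65 61 57

From row 1, 183 − (63 + 67) gives (1,2) = 53.
Using row 2: 69 + 59 + ? → (2,1) = 183 − 128 = 55.
Column 2 needs 183; the known cells sum to 122, so (3,2) = 61.
The remaining cell in column 3 is (3,3) = 183 − 126 = 57.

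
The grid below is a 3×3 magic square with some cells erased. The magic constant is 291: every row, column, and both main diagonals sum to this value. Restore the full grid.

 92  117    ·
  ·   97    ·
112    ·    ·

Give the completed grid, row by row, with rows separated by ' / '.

92 117 82 / 87 97 107 / 112 77 102

Row 1 needs 291; the known cells sum to 209, so (1,3) = 82.
The remaining cell in column 1 is (2,1) = 291 − 204 = 87.
Using column 2: 117 + 97 + ? → (3,2) = 291 − 214 = 77.
Main diagonal needs 291; the known cells sum to 189, so (3,3) = 102.
From row 2, 291 − (87 + 97) gives (2,3) = 107.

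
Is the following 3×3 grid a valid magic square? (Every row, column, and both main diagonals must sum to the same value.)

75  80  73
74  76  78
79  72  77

Yes

Row 1: 75 + 80 + 73 = 228.
Row 2: 74 + 76 + 78 = 228.
Row 3: 79 + 72 + 77 = 228.
Column 1: 75 + 74 + 79 = 228.
Column 2: 80 + 76 + 72 = 228.
Column 3: 73 + 78 + 77 = 228.
Main diagonal: 75 + 76 + 77 = 228.
Anti-diagonal: 73 + 76 + 79 = 228.
All lines sum to 228.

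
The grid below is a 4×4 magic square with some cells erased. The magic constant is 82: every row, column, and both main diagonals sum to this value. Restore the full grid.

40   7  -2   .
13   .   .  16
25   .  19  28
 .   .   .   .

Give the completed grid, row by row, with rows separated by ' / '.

Using row 1: 40 + 7 + (-2) + ? → (1,4) = 82 − 45 = 37.
Using row 3: 25 + 19 + 28 + ? → (3,2) = 82 − 72 = 10.
Column 1 needs 82; the known cells sum to 78, so (4,1) = 4.
Column 4: 37 + 16 + 28 + ? = 82, so (4,4) = 1.
The remaining cell in main diagonal is (2,2) = 82 − 60 = 22.
From anti-diagonal, 82 − (37 + 10 + 4) gives (2,3) = 31.
Using column 2: 7 + 22 + 10 + ? → (4,2) = 82 − 39 = 43.
The remaining cell in column 3 is (4,3) = 82 − 48 = 34.

40 7 -2 37 / 13 22 31 16 / 25 10 19 28 / 4 43 34 1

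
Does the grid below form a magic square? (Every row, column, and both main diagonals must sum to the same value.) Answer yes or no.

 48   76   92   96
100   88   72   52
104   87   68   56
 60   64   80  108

No — column 4 sums to 312 but row 3 sums to 315.

Row 1: 48 + 76 + 92 + 96 = 312.
Row 2: 100 + 88 + 72 + 52 = 312.
Row 3: 104 + 87 + 68 + 56 = 315.
Row 4: 60 + 64 + 80 + 108 = 312.
Column 1: 48 + 100 + 104 + 60 = 312.
Column 2: 76 + 88 + 87 + 64 = 315.
Column 3: 92 + 72 + 68 + 80 = 312.
Column 4: 96 + 52 + 56 + 108 = 312.
Main diagonal: 48 + 88 + 68 + 108 = 312.
Anti-diagonal: 96 + 72 + 87 + 60 = 315.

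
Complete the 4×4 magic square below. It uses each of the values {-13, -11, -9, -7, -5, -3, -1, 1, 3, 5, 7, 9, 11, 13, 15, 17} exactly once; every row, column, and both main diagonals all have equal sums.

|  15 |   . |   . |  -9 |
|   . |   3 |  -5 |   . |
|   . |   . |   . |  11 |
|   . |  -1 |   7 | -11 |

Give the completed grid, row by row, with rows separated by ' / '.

The 16 entries sum to 32, so each line sums to 32/4 = 8.
Row 4: -1 + 7 + (-11) + ? = 8, so (4,1) = 13.
Column 4: -9 + 11 + (-11) + ? = 8, so (2,4) = 17.
The remaining cell in main diagonal is (3,3) = 8 − 7 = 1.
Anti-diagonal needs 8; the known cells sum to -1, so (3,2) = 9.
Row 2 needs 8; the known cells sum to 15, so (2,1) = -7.
The remaining cell in row 3 is (3,1) = 8 − 21 = -13.
The remaining cell in column 2 is (1,2) = 8 − 11 = -3.
Column 3: -5 + 1 + 7 + ? = 8, so (1,3) = 5.

15 -3 5 -9 / -7 3 -5 17 / -13 9 1 11 / 13 -1 7 -11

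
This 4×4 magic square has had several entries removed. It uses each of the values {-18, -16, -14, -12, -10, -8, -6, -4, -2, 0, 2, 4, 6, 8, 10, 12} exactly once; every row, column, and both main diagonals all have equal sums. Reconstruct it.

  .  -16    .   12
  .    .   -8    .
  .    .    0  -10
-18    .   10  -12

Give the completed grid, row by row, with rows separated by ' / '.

6 -16 -14 12 / 4 -6 -8 -2 / -4 2 0 -10 / -18 8 10 -12

The 16 entries sum to -48, so each line sums to -48/4 = -12.
Row 4 must total -12; the given cells sum to -20, so (4,2) = 8.
Column 3 needs -12; the known cells sum to 2, so (1,3) = -14.
Column 4 needs -12; the known cells sum to -10, so (2,4) = -2.
Anti-diagonal must total -12; the given cells sum to -14, so (3,2) = 2.
Row 1: -16 + (-14) + 12 + ? = -12, so (1,1) = 6.
Using row 3: 2 + 0 + (-10) + ? → (3,1) = -12 − (-8) = -4.
The remaining cell in column 1 is (2,1) = -12 − (-16) = 4.
Column 2: -16 + 2 + 8 + ? = -12, so (2,2) = -6.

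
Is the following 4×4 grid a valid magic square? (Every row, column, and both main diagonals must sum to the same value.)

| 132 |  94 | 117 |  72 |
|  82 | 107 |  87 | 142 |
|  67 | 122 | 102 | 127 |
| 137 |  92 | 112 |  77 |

Row 1: 132 + 94 + 117 + 72 = 415.
Row 2: 82 + 107 + 87 + 142 = 418.
Row 3: 67 + 122 + 102 + 127 = 418.
Row 4: 137 + 92 + 112 + 77 = 418.
Column 1: 132 + 82 + 67 + 137 = 418.
Column 2: 94 + 107 + 122 + 92 = 415.
Column 3: 117 + 87 + 102 + 112 = 418.
Column 4: 72 + 142 + 127 + 77 = 418.
Main diagonal: 132 + 107 + 102 + 77 = 418.
Anti-diagonal: 72 + 87 + 122 + 137 = 418.

No — row 1 sums to 415 but row 4 sums to 418.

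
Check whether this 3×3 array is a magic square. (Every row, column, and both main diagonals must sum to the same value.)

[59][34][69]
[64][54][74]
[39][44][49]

No — row 2 sums to 192 but anti-diagonal sums to 162.

Row 1: 59 + 34 + 69 = 162.
Row 2: 64 + 54 + 74 = 192.
Row 3: 39 + 44 + 49 = 132.
Column 1: 59 + 64 + 39 = 162.
Column 2: 34 + 54 + 44 = 132.
Column 3: 69 + 74 + 49 = 192.
Main diagonal: 59 + 54 + 49 = 162.
Anti-diagonal: 69 + 54 + 39 = 162.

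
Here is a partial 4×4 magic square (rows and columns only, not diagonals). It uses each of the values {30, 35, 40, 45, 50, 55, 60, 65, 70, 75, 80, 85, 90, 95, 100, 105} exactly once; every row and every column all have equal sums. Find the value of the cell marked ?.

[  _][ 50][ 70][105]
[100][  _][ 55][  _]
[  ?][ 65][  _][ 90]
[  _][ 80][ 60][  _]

The 16 entries sum to 1080, so each line sums to 1080/4 = 270.
Row 1: 50 + 70 + 105 + ? = 270, so (1,1) = 45.
The remaining cell in column 2 is (2,2) = 270 − 195 = 75.
Column 3 must total 270; the given cells sum to 185, so (3,3) = 85.
Row 2 must total 270; the given cells sum to 230, so (2,4) = 40.
The remaining cell in row 3 is (3,1) = 270 − 240 = 30.

30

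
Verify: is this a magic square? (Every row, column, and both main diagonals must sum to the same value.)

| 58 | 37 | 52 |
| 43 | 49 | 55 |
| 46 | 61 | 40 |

Yes

Row 1: 58 + 37 + 52 = 147.
Row 2: 43 + 49 + 55 = 147.
Row 3: 46 + 61 + 40 = 147.
Column 1: 58 + 43 + 46 = 147.
Column 2: 37 + 49 + 61 = 147.
Column 3: 52 + 55 + 40 = 147.
Main diagonal: 58 + 49 + 40 = 147.
Anti-diagonal: 52 + 49 + 46 = 147.
All lines sum to 147.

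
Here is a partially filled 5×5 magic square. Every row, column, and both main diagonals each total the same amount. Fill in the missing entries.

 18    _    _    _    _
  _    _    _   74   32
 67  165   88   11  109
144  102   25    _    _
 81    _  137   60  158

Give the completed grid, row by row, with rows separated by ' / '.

18 116 39 172 95 / 130 53 151 74 32 / 67 165 88 11 109 / 144 102 25 123 46 / 81 4 137 60 158

Row 3 is already complete: 67 + 165 + 88 + 11 + 109 = 440, so that is the magic constant.
From row 5, 440 − (81 + 137 + 60 + 158) gives (5,2) = 4.
From column 1, 440 − (18 + 67 + 144 + 81) gives (2,1) = 130.
From anti-diagonal, 440 − (74 + 88 + 102 + 81) gives (1,5) = 95.
Column 5 must total 440; the given cells sum to 394, so (4,5) = 46.
From row 4, 440 − (144 + 102 + 25 + 46) gives (4,4) = 123.
Column 4 must total 440; the given cells sum to 268, so (1,4) = 172.
The remaining cell in main diagonal is (2,2) = 440 − 387 = 53.
Row 2 needs 440; the known cells sum to 289, so (2,3) = 151.
Column 2: 53 + 165 + 102 + 4 + ? = 440, so (1,2) = 116.
From column 3, 440 − (151 + 88 + 25 + 137) gives (1,3) = 39.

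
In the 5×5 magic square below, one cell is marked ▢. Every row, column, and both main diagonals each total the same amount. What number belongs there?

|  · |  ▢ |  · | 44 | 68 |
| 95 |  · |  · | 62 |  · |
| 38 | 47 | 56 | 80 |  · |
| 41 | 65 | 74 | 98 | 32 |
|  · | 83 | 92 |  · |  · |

86

Row 4 is complete and sums to 310; that is the magic constant.
Using row 3: 38 + 47 + 56 + 80 + ? → (3,5) = 310 − 221 = 89.
Column 4 needs 310; the known cells sum to 284, so (5,4) = 26.
The remaining cell in anti-diagonal is (5,1) = 310 − 251 = 59.
From row 5, 310 − (59 + 83 + 92 + 26) gives (5,5) = 50.
Using column 1: 95 + 38 + 41 + 59 + ? → (1,1) = 310 − 233 = 77.
Column 5 must total 310; the given cells sum to 239, so (2,5) = 71.
From main diagonal, 310 − (77 + 56 + 98 + 50) gives (2,2) = 29.
Row 2 must total 310; the given cells sum to 257, so (2,3) = 53.
Column 2 needs 310; the known cells sum to 224, so (1,2) = 86.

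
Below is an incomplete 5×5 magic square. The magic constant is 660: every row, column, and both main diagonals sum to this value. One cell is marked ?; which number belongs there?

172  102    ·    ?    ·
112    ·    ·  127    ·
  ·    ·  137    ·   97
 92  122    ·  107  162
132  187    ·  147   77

87

Using row 4: 92 + 122 + 107 + 162 + ? → (4,3) = 660 − 483 = 177.
Row 5: 132 + 187 + 147 + 77 + ? = 660, so (5,3) = 117.
Column 1 must total 660; the given cells sum to 508, so (3,1) = 152.
From main diagonal, 660 − (172 + 137 + 107 + 77) gives (2,2) = 167.
The remaining cell in anti-diagonal is (1,5) = 660 − 518 = 142.
The remaining cell in column 2 is (3,2) = 660 − 578 = 82.
Column 5 must total 660; the given cells sum to 478, so (2,5) = 182.
Row 2 must total 660; the given cells sum to 588, so (2,3) = 72.
Row 3: 152 + 82 + 137 + 97 + ? = 660, so (3,4) = 192.
Column 3: 72 + 137 + 177 + 117 + ? = 660, so (1,3) = 157.
Column 4: 127 + 192 + 107 + 147 + ? = 660, so (1,4) = 87.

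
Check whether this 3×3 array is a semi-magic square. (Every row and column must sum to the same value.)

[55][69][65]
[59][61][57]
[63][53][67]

No — column 1 sums to 177 but row 1 sums to 189.

Row 1: 55 + 69 + 65 = 189.
Row 2: 59 + 61 + 57 = 177.
Row 3: 63 + 53 + 67 = 183.
Column 1: 55 + 59 + 63 = 177.
Column 2: 69 + 61 + 53 = 183.
Column 3: 65 + 57 + 67 = 189.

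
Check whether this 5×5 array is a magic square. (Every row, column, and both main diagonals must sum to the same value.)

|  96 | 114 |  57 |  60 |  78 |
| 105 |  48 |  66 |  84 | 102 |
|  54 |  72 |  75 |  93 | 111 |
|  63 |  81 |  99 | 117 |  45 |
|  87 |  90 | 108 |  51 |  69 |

Row 1: 96 + 114 + 57 + 60 + 78 = 405.
Row 2: 105 + 48 + 66 + 84 + 102 = 405.
Row 3: 54 + 72 + 75 + 93 + 111 = 405.
Row 4: 63 + 81 + 99 + 117 + 45 = 405.
Row 5: 87 + 90 + 108 + 51 + 69 = 405.
Column 1: 96 + 105 + 54 + 63 + 87 = 405.
Column 2: 114 + 48 + 72 + 81 + 90 = 405.
Column 3: 57 + 66 + 75 + 99 + 108 = 405.
Column 4: 60 + 84 + 93 + 117 + 51 = 405.
Column 5: 78 + 102 + 111 + 45 + 69 = 405.
Main diagonal: 96 + 48 + 75 + 117 + 69 = 405.
Anti-diagonal: 78 + 84 + 75 + 81 + 87 = 405.
All lines sum to 405.

Yes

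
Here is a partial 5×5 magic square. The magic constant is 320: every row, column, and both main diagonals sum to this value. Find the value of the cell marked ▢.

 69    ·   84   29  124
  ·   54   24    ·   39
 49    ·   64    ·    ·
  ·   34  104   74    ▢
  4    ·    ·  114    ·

19

The remaining cell in row 1 is (1,2) = 320 − 306 = 14.
Using column 3: 84 + 24 + 64 + 104 + ? → (5,3) = 320 − 276 = 44.
From main diagonal, 320 − (69 + 54 + 64 + 74) gives (5,5) = 59.
Anti-diagonal needs 320; the known cells sum to 226, so (2,4) = 94.
Row 2 needs 320; the known cells sum to 211, so (2,1) = 109.
Row 5 needs 320; the known cells sum to 221, so (5,2) = 99.
From column 1, 320 − (69 + 109 + 49 + 4) gives (4,1) = 89.
The remaining cell in column 2 is (3,2) = 320 − 201 = 119.
Column 4 must total 320; the given cells sum to 311, so (3,4) = 9.
The remaining cell in row 3 is (3,5) = 320 − 241 = 79.
The remaining cell in row 4 is (4,5) = 320 − 301 = 19.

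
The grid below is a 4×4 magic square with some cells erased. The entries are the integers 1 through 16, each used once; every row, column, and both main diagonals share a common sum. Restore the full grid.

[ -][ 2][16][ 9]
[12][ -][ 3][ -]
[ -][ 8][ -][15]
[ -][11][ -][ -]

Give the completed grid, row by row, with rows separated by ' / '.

The entries are 1 through 16, which sum to 136, so each line sums to 136/4 = 34.
Row 1 must total 34; the given cells sum to 27, so (1,1) = 7.
Using column 2: 2 + 8 + 11 + ? → (2,2) = 34 − 21 = 13.
Anti-diagonal must total 34; the given cells sum to 20, so (4,1) = 14.
From row 2, 34 − (12 + 13 + 3) gives (2,4) = 6.
Column 1: 7 + 12 + 14 + ? = 34, so (3,1) = 1.
Using column 4: 9 + 6 + 15 + ? → (4,4) = 34 − 30 = 4.
The remaining cell in main diagonal is (3,3) = 34 − 24 = 10.
Using row 4: 14 + 11 + 4 + ? → (4,3) = 34 − 29 = 5.

7 2 16 9 / 12 13 3 6 / 1 8 10 15 / 14 11 5 4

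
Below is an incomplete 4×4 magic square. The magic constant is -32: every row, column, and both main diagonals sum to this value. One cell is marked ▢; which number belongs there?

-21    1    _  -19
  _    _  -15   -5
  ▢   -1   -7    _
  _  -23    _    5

-11

From row 1, -32 − (-21 + 1 + (-19)) gives (1,3) = 7.
From column 2, -32 − (1 + (-1) + (-23)) gives (2,2) = -9.
Using column 3: 7 + (-15) + (-7) + ? → (4,3) = -32 − (-15) = -17.
Column 4: -19 + (-5) + 5 + ? = -32, so (3,4) = -13.
Anti-diagonal must total -32; the given cells sum to -35, so (4,1) = 3.
Row 2: -9 + (-15) + (-5) + ? = -32, so (2,1) = -3.
Using row 3: -1 + (-7) + (-13) + ? → (3,1) = -32 − (-21) = -11.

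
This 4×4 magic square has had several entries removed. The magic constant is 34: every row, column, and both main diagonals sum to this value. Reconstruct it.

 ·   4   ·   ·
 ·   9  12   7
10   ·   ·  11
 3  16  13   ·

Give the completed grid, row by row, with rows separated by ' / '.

The remaining cell in row 2 is (2,1) = 34 − 28 = 6.
Row 4: 3 + 16 + 13 + ? = 34, so (4,4) = 2.
From column 1, 34 − (6 + 10 + 3) gives (1,1) = 15.
Using column 2: 4 + 9 + 16 + ? → (3,2) = 34 − 29 = 5.
Using column 4: 7 + 11 + 2 + ? → (1,4) = 34 − 20 = 14.
From main diagonal, 34 − (15 + 9 + 2) gives (3,3) = 8.
The remaining cell in row 1 is (1,3) = 34 − 33 = 1.

15 4 1 14 / 6 9 12 7 / 10 5 8 11 / 3 16 13 2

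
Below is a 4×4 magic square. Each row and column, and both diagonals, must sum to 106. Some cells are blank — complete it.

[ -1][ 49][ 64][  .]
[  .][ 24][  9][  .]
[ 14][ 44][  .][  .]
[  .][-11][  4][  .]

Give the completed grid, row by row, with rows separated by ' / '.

Row 1: -1 + 49 + 64 + ? = 106, so (1,4) = -6.
The remaining cell in column 3 is (3,3) = 106 − 77 = 29.
The remaining cell in main diagonal is (4,4) = 106 − 52 = 54.
The remaining cell in anti-diagonal is (4,1) = 106 − 47 = 59.
The remaining cell in row 3 is (3,4) = 106 − 87 = 19.
From column 1, 106 − (-1 + 14 + 59) gives (2,1) = 34.
From column 4, 106 − (-6 + 19 + 54) gives (2,4) = 39.

-1 49 64 -6 / 34 24 9 39 / 14 44 29 19 / 59 -11 4 54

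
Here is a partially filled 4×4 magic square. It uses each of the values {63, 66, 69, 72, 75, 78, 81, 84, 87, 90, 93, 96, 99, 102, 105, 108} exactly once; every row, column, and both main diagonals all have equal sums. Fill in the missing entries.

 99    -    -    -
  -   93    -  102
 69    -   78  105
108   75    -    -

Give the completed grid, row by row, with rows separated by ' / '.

99 84 96 63 / 66 93 81 102 / 69 90 78 105 / 108 75 87 72

The 16 entries sum to 1368, so each line sums to 1368/4 = 342.
From row 3, 342 − (69 + 78 + 105) gives (3,2) = 90.
The remaining cell in column 1 is (2,1) = 342 − 276 = 66.
Using column 2: 93 + 90 + 75 + ? → (1,2) = 342 − 258 = 84.
Using main diagonal: 99 + 93 + 78 + ? → (4,4) = 342 − 270 = 72.
Using row 2: 66 + 93 + 102 + ? → (2,3) = 342 − 261 = 81.
From row 4, 342 − (108 + 75 + 72) gives (4,3) = 87.
Column 3 must total 342; the given cells sum to 246, so (1,3) = 96.
From column 4, 342 − (102 + 105 + 72) gives (1,4) = 63.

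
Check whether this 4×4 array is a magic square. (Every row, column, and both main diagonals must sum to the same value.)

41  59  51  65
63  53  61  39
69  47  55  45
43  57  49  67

Row 1: 41 + 59 + 51 + 65 = 216.
Row 2: 63 + 53 + 61 + 39 = 216.
Row 3: 69 + 47 + 55 + 45 = 216.
Row 4: 43 + 57 + 49 + 67 = 216.
Column 1: 41 + 63 + 69 + 43 = 216.
Column 2: 59 + 53 + 47 + 57 = 216.
Column 3: 51 + 61 + 55 + 49 = 216.
Column 4: 65 + 39 + 45 + 67 = 216.
Main diagonal: 41 + 53 + 55 + 67 = 216.
Anti-diagonal: 65 + 61 + 47 + 43 = 216.
All lines sum to 216.

Yes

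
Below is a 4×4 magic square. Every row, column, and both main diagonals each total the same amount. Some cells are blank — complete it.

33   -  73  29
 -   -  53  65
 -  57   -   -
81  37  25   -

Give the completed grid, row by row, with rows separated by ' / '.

33 85 73 29 / 61 41 53 65 / 45 57 69 49 / 81 37 25 77

Anti-diagonal is already complete: 29 + 53 + 57 + 81 = 220, so that is the magic constant.
Row 1: 33 + 73 + 29 + ? = 220, so (1,2) = 85.
Using row 4: 81 + 37 + 25 + ? → (4,4) = 220 − 143 = 77.
Using column 2: 85 + 57 + 37 + ? → (2,2) = 220 − 179 = 41.
Column 3: 73 + 53 + 25 + ? = 220, so (3,3) = 69.
The remaining cell in column 4 is (3,4) = 220 − 171 = 49.
Row 2: 41 + 53 + 65 + ? = 220, so (2,1) = 61.
The remaining cell in row 3 is (3,1) = 220 − 175 = 45.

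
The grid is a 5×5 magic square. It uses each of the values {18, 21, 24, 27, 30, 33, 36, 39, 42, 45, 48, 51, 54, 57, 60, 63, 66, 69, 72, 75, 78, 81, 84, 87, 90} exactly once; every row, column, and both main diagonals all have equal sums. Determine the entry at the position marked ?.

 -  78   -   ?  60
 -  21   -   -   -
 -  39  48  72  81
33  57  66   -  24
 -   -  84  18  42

36

The 25 entries sum to 1350, so each line sums to 1350/5 = 270.
The remaining cell in row 3 is (3,1) = 270 − 240 = 30.
Using row 4: 33 + 57 + 66 + 24 + ? → (4,4) = 270 − 180 = 90.
From column 2, 270 − (78 + 21 + 39 + 57) gives (5,2) = 75.
Column 5 needs 270; the known cells sum to 207, so (2,5) = 63.
Main diagonal needs 270; the known cells sum to 201, so (1,1) = 69.
The remaining cell in row 5 is (5,1) = 270 − 219 = 51.
Column 1 must total 270; the given cells sum to 183, so (2,1) = 87.
Anti-diagonal needs 270; the known cells sum to 216, so (2,4) = 54.
Row 2 needs 270; the known cells sum to 225, so (2,3) = 45.
The remaining cell in column 3 is (1,3) = 270 − 243 = 27.
Column 4: 54 + 72 + 90 + 18 + ? = 270, so (1,4) = 36.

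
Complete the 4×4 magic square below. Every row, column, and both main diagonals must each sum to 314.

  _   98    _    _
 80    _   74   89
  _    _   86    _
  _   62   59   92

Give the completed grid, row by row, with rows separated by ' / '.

Row 2 must total 314; the given cells sum to 243, so (2,2) = 71.
Row 4 must total 314; the given cells sum to 213, so (4,1) = 101.
Column 2 must total 314; the given cells sum to 231, so (3,2) = 83.
Column 3 must total 314; the given cells sum to 219, so (1,3) = 95.
Main diagonal must total 314; the given cells sum to 249, so (1,1) = 65.
The remaining cell in anti-diagonal is (1,4) = 314 − 258 = 56.
Column 1 needs 314; the known cells sum to 246, so (3,1) = 68.
From column 4, 314 − (56 + 89 + 92) gives (3,4) = 77.

65 98 95 56 / 80 71 74 89 / 68 83 86 77 / 101 62 59 92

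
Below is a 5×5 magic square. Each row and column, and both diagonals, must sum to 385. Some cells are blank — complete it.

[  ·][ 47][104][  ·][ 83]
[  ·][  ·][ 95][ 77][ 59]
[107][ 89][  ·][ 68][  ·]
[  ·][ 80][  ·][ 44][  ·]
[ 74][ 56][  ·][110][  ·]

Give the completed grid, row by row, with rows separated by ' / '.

The remaining cell in column 2 is (2,2) = 385 − 272 = 113.
From column 4, 385 − (77 + 68 + 44 + 110) gives (1,4) = 86.
Anti-diagonal needs 385; the known cells sum to 314, so (3,3) = 71.
From row 1, 385 − (47 + 104 + 86 + 83) gives (1,1) = 65.
From row 2, 385 − (113 + 95 + 77 + 59) gives (2,1) = 41.
Row 3: 107 + 89 + 71 + 68 + ? = 385, so (3,5) = 50.
Column 1: 65 + 41 + 107 + 74 + ? = 385, so (4,1) = 98.
Main diagonal must total 385; the given cells sum to 293, so (5,5) = 92.
Row 5: 74 + 56 + 110 + 92 + ? = 385, so (5,3) = 53.
The remaining cell in column 3 is (4,3) = 385 − 323 = 62.
Column 5: 83 + 59 + 50 + 92 + ? = 385, so (4,5) = 101.

65 47 104 86 83 / 41 113 95 77 59 / 107 89 71 68 50 / 98 80 62 44 101 / 74 56 53 110 92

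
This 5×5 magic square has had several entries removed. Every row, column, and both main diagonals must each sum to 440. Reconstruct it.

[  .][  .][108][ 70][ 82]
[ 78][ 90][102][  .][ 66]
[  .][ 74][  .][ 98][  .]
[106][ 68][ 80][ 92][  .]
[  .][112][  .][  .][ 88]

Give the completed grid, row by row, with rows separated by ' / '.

84 96 108 70 82 / 78 90 102 104 66 / 72 74 86 98 110 / 106 68 80 92 94 / 100 112 64 76 88

Using row 2: 78 + 90 + 102 + 66 + ? → (2,4) = 440 − 336 = 104.
Using row 4: 106 + 68 + 80 + 92 + ? → (4,5) = 440 − 346 = 94.
Column 2 needs 440; the known cells sum to 344, so (1,2) = 96.
Column 4 must total 440; the given cells sum to 364, so (5,4) = 76.
Using column 5: 82 + 66 + 94 + 88 + ? → (3,5) = 440 − 330 = 110.
Using row 1: 96 + 108 + 70 + 82 + ? → (1,1) = 440 − 356 = 84.
Main diagonal: 84 + 90 + 92 + 88 + ? = 440, so (3,3) = 86.
Using anti-diagonal: 82 + 104 + 86 + 68 + ? → (5,1) = 440 − 340 = 100.
Using row 3: 74 + 86 + 98 + 110 + ? → (3,1) = 440 − 368 = 72.
The remaining cell in row 5 is (5,3) = 440 − 376 = 64.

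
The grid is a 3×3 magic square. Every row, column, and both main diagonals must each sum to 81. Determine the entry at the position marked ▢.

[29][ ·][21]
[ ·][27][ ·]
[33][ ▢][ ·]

Row 1 needs 81; the known cells sum to 50, so (1,2) = 31.
From column 1, 81 − (29 + 33) gives (2,1) = 19.
Column 2 must total 81; the given cells sum to 58, so (3,2) = 23.

23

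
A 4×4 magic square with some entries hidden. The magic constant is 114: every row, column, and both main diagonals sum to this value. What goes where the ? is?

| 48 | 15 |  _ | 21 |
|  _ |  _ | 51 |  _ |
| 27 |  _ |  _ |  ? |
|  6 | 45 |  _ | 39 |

From row 1, 114 − (48 + 15 + 21) gives (1,3) = 30.
The remaining cell in row 4 is (4,3) = 114 − 90 = 24.
Column 1 needs 114; the known cells sum to 81, so (2,1) = 33.
Using column 3: 30 + 51 + 24 + ? → (3,3) = 114 − 105 = 9.
Main diagonal: 48 + 9 + 39 + ? = 114, so (2,2) = 18.
Anti-diagonal must total 114; the given cells sum to 78, so (3,2) = 36.
Using row 2: 33 + 18 + 51 + ? → (2,4) = 114 − 102 = 12.
The remaining cell in row 3 is (3,4) = 114 − 72 = 42.

42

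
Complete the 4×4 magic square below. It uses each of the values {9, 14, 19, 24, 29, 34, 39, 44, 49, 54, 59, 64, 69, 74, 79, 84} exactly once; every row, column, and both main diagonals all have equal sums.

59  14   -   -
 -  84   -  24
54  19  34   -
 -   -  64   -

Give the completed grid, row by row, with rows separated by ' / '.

The 16 entries sum to 744, so each line sums to 744/4 = 186.
Row 3: 54 + 19 + 34 + ? = 186, so (3,4) = 79.
Column 2: 14 + 84 + 19 + ? = 186, so (4,2) = 69.
The remaining cell in main diagonal is (4,4) = 186 − 177 = 9.
Row 4 needs 186; the known cells sum to 142, so (4,1) = 44.
From column 1, 186 − (59 + 54 + 44) gives (2,1) = 29.
Column 4 must total 186; the given cells sum to 112, so (1,4) = 74.
Anti-diagonal must total 186; the given cells sum to 137, so (2,3) = 49.
The remaining cell in row 1 is (1,3) = 186 − 147 = 39.

59 14 39 74 / 29 84 49 24 / 54 19 34 79 / 44 69 64 9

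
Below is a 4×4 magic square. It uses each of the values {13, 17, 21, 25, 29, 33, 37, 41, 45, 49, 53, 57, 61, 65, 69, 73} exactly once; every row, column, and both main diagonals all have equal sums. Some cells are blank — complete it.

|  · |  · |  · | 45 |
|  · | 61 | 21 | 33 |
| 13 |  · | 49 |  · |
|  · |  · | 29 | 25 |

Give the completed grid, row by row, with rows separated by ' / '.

37 17 73 45 / 57 61 21 33 / 13 41 49 69 / 65 53 29 25

The 16 entries sum to 688, so each line sums to 688/4 = 172.
Using row 2: 61 + 21 + 33 + ? → (2,1) = 172 − 115 = 57.
The remaining cell in column 3 is (1,3) = 172 − 99 = 73.
Using column 4: 45 + 33 + 25 + ? → (3,4) = 172 − 103 = 69.
Main diagonal must total 172; the given cells sum to 135, so (1,1) = 37.
The remaining cell in row 1 is (1,2) = 172 − 155 = 17.
Row 3: 13 + 49 + 69 + ? = 172, so (3,2) = 41.
The remaining cell in column 1 is (4,1) = 172 − 107 = 65.
Column 2 must total 172; the given cells sum to 119, so (4,2) = 53.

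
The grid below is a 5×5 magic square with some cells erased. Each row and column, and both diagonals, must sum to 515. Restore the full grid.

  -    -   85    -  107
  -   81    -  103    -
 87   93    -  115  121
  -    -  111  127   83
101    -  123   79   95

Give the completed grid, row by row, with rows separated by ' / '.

113 119 85 91 107 / 125 81 97 103 109 / 87 93 99 115 121 / 89 105 111 127 83 / 101 117 123 79 95

Row 3 needs 515; the known cells sum to 416, so (3,3) = 99.
Row 5 must total 515; the given cells sum to 398, so (5,2) = 117.
Using column 3: 85 + 99 + 111 + 123 + ? → (2,3) = 515 − 418 = 97.
From column 4, 515 − (103 + 115 + 127 + 79) gives (1,4) = 91.
The remaining cell in column 5 is (2,5) = 515 − 406 = 109.
Main diagonal: 81 + 99 + 127 + 95 + ? = 515, so (1,1) = 113.
The remaining cell in anti-diagonal is (4,2) = 515 − 410 = 105.
Row 1 needs 515; the known cells sum to 396, so (1,2) = 119.
Row 2: 81 + 97 + 103 + 109 + ? = 515, so (2,1) = 125.
Row 4 must total 515; the given cells sum to 426, so (4,1) = 89.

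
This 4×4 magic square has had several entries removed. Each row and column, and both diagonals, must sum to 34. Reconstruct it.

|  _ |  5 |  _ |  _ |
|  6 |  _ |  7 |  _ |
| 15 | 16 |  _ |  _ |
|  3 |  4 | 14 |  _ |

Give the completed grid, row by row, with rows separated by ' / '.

10 5 11 8 / 6 9 7 12 / 15 16 2 1 / 3 4 14 13

Using row 4: 3 + 4 + 14 + ? → (4,4) = 34 − 21 = 13.
Column 1 must total 34; the given cells sum to 24, so (1,1) = 10.
Column 2: 5 + 16 + 4 + ? = 34, so (2,2) = 9.
Main diagonal needs 34; the known cells sum to 32, so (3,3) = 2.
The remaining cell in anti-diagonal is (1,4) = 34 − 26 = 8.
The remaining cell in row 1 is (1,3) = 34 − 23 = 11.
Row 2 must total 34; the given cells sum to 22, so (2,4) = 12.
The remaining cell in row 3 is (3,4) = 34 − 33 = 1.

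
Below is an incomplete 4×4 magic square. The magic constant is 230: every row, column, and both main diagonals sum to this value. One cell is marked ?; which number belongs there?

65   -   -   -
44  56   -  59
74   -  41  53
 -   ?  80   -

The remaining cell in row 2 is (2,3) = 230 − 159 = 71.
Row 3 needs 230; the known cells sum to 168, so (3,2) = 62.
The remaining cell in column 1 is (4,1) = 230 − 183 = 47.
From column 3, 230 − (71 + 41 + 80) gives (1,3) = 38.
From main diagonal, 230 − (65 + 56 + 41) gives (4,4) = 68.
Anti-diagonal: 71 + 62 + 47 + ? = 230, so (1,4) = 50.
Using row 1: 65 + 38 + 50 + ? → (1,2) = 230 − 153 = 77.
Row 4 needs 230; the known cells sum to 195, so (4,2) = 35.

35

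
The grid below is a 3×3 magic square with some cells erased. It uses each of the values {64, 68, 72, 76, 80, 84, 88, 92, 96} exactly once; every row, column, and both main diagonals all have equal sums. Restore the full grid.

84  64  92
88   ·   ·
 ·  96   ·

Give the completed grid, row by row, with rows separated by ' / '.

The 9 entries sum to 720, so each line sums to 720/3 = 240.
From column 1, 240 − (84 + 88) gives (3,1) = 68.
The remaining cell in column 2 is (2,2) = 240 − 160 = 80.
The remaining cell in main diagonal is (3,3) = 240 − 164 = 76.
Using row 2: 88 + 80 + ? → (2,3) = 240 − 168 = 72.

84 64 92 / 88 80 72 / 68 96 76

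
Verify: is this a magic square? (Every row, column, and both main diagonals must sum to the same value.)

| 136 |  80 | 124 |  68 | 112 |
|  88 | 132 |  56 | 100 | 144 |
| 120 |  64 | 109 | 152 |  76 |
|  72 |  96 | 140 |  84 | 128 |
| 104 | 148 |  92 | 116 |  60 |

No — row 2 sums to 520 but column 3 sums to 521.

Row 1: 136 + 80 + 124 + 68 + 112 = 520.
Row 2: 88 + 132 + 56 + 100 + 144 = 520.
Row 3: 120 + 64 + 109 + 152 + 76 = 521.
Row 4: 72 + 96 + 140 + 84 + 128 = 520.
Row 5: 104 + 148 + 92 + 116 + 60 = 520.
Column 1: 136 + 88 + 120 + 72 + 104 = 520.
Column 2: 80 + 132 + 64 + 96 + 148 = 520.
Column 3: 124 + 56 + 109 + 140 + 92 = 521.
Column 4: 68 + 100 + 152 + 84 + 116 = 520.
Column 5: 112 + 144 + 76 + 128 + 60 = 520.
Main diagonal: 136 + 132 + 109 + 84 + 60 = 521.
Anti-diagonal: 112 + 100 + 109 + 96 + 104 = 521.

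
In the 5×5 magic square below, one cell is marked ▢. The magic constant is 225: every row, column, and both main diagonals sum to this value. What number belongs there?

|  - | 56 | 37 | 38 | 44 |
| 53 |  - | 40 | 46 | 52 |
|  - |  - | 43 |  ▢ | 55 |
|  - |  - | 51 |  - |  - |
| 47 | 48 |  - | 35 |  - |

49

From row 1, 225 − (56 + 37 + 38 + 44) gives (1,1) = 50.
Row 2 needs 225; the known cells sum to 191, so (2,2) = 34.
Column 3 needs 225; the known cells sum to 171, so (5,3) = 54.
From anti-diagonal, 225 − (44 + 46 + 43 + 47) gives (4,2) = 45.
Using row 5: 47 + 48 + 54 + 35 + ? → (5,5) = 225 − 184 = 41.
Column 2 must total 225; the given cells sum to 183, so (3,2) = 42.
From column 5, 225 − (44 + 52 + 55 + 41) gives (4,5) = 33.
Main diagonal needs 225; the known cells sum to 168, so (4,4) = 57.
Using row 4: 45 + 51 + 57 + 33 + ? → (4,1) = 225 − 186 = 39.
The remaining cell in column 1 is (3,1) = 225 − 189 = 36.
Column 4 must total 225; the given cells sum to 176, so (3,4) = 49.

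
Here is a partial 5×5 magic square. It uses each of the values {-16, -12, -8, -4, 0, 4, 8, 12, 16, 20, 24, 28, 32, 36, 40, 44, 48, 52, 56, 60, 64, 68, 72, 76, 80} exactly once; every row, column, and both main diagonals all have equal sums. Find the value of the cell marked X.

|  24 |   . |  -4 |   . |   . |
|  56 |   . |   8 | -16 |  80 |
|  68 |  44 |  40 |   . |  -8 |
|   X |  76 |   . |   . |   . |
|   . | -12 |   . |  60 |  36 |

0

The 25 entries sum to 800, so each line sums to 800/5 = 160.
Row 2 needs 160; the known cells sum to 128, so (2,2) = 32.
Row 3 needs 160; the known cells sum to 144, so (3,4) = 16.
The remaining cell in column 2 is (1,2) = 160 − 140 = 20.
The remaining cell in main diagonal is (4,4) = 160 − 132 = 28.
From column 4, 160 − (-16 + 16 + 28 + 60) gives (1,4) = 72.
From row 1, 160 − (24 + 20 + (-4) + 72) gives (1,5) = 48.
Using column 5: 48 + 80 + (-8) + 36 + ? → (4,5) = 160 − 156 = 4.
Using anti-diagonal: 48 + (-16) + 40 + 76 + ? → (5,1) = 160 − 148 = 12.
From row 5, 160 − (12 + (-12) + 60 + 36) gives (5,3) = 64.
Using column 1: 24 + 56 + 68 + 12 + ? → (4,1) = 160 − 160 = 0.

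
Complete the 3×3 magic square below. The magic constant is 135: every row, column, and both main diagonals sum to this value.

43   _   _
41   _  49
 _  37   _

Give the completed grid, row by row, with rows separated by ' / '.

43 53 39 / 41 45 49 / 51 37 47

From row 2, 135 − (41 + 49) gives (2,2) = 45.
Column 1: 43 + 41 + ? = 135, so (3,1) = 51.
Column 2 needs 135; the known cells sum to 82, so (1,2) = 53.
Main diagonal must total 135; the given cells sum to 88, so (3,3) = 47.
Anti-diagonal: 45 + 51 + ? = 135, so (1,3) = 39.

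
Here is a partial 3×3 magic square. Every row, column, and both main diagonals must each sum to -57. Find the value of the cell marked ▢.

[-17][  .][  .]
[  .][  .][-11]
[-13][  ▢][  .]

-23

Using column 1: -17 + (-13) + ? → (2,1) = -57 − (-30) = -27.
Row 2 needs -57; the known cells sum to -38, so (2,2) = -19.
Main diagonal: -17 + (-19) + ? = -57, so (3,3) = -21.
Anti-diagonal needs -57; the known cells sum to -32, so (1,3) = -25.
Using row 1: -17 + (-25) + ? → (1,2) = -57 − (-42) = -15.
Row 3 must total -57; the given cells sum to -34, so (3,2) = -23.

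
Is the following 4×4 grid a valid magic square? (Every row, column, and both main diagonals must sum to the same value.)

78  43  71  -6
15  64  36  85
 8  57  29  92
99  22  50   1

No — row 1 sums to 186 but row 2 sums to 200.

Row 1: 78 + 43 + 71 + (-6) = 186.
Row 2: 15 + 64 + 36 + 85 = 200.
Row 3: 8 + 57 + 29 + 92 = 186.
Row 4: 99 + 22 + 50 + 1 = 172.
Column 1: 78 + 15 + 8 + 99 = 200.
Column 2: 43 + 64 + 57 + 22 = 186.
Column 3: 71 + 36 + 29 + 50 = 186.
Column 4: -6 + 85 + 92 + 1 = 172.
Main diagonal: 78 + 64 + 29 + 1 = 172.
Anti-diagonal: -6 + 36 + 57 + 99 = 186.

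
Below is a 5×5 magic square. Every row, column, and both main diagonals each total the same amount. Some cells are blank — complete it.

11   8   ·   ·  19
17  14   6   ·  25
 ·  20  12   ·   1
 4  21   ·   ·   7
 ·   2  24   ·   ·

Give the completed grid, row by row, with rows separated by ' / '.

Column 2 is already complete: 8 + 14 + 20 + 21 + 2 = 65, so that is the magic constant.
From row 2, 65 − (17 + 14 + 6 + 25) gives (2,4) = 3.
From column 5, 65 − (19 + 25 + 1 + 7) gives (5,5) = 13.
Main diagonal needs 65; the known cells sum to 50, so (4,4) = 15.
Anti-diagonal must total 65; the given cells sum to 55, so (5,1) = 10.
Row 4 must total 65; the given cells sum to 47, so (4,3) = 18.
The remaining cell in row 5 is (5,4) = 65 − 49 = 16.
Column 1: 11 + 17 + 4 + 10 + ? = 65, so (3,1) = 23.
The remaining cell in column 3 is (1,3) = 65 − 60 = 5.
Using row 1: 11 + 8 + 5 + 19 + ? → (1,4) = 65 − 43 = 22.
Row 3 needs 65; the known cells sum to 56, so (3,4) = 9.

11 8 5 22 19 / 17 14 6 3 25 / 23 20 12 9 1 / 4 21 18 15 7 / 10 2 24 16 13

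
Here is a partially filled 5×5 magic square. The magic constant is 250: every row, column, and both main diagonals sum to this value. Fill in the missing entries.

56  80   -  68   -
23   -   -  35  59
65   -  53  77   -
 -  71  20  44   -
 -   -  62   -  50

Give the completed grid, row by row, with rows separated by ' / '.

56 80 29 68 17 / 23 47 86 35 59 / 65 14 53 77 41 / 32 71 20 44 83 / 74 38 62 26 50

Column 4 needs 250; the known cells sum to 224, so (5,4) = 26.
The remaining cell in main diagonal is (2,2) = 250 − 203 = 47.
From row 2, 250 − (23 + 47 + 35 + 59) gives (2,3) = 86.
Column 3 needs 250; the known cells sum to 221, so (1,3) = 29.
Row 1 needs 250; the known cells sum to 233, so (1,5) = 17.
Anti-diagonal must total 250; the given cells sum to 176, so (5,1) = 74.
The remaining cell in row 5 is (5,2) = 250 − 212 = 38.
Column 1: 56 + 23 + 65 + 74 + ? = 250, so (4,1) = 32.
The remaining cell in column 2 is (3,2) = 250 − 236 = 14.
Row 3 needs 250; the known cells sum to 209, so (3,5) = 41.
The remaining cell in row 4 is (4,5) = 250 − 167 = 83.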